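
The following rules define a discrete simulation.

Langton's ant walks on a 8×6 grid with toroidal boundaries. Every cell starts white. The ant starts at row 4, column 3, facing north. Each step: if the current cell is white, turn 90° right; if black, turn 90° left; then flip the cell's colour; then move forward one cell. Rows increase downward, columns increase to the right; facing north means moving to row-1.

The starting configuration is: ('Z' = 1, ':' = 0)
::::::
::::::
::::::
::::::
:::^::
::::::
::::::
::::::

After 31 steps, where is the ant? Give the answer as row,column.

t=0: ::::::
::::::
::::::
::::::
:::^::
::::::
::::::
::::::
t=1: ::::::
::::::
::::::
::::::
:::Z>:
::::::
::::::
::::::
t=2: ::::::
::::::
::::::
::::::
:::ZZ:
::::v:
::::::
::::::
t=3: ::::::
::::::
::::::
::::::
:::ZZ:
:::<Z:
::::::
::::::
t=4: ::::::
::::::
::::::
::::::
:::^Z:
:::ZZ:
::::::
::::::
t=5: ::::::
::::::
::::::
::::::
::<:Z:
:::ZZ:
::::::
::::::
t=6: ::::::
::::::
::::::
::^:::
::Z:Z:
:::ZZ:
::::::
::::::
t=7: ::::::
::::::
::::::
::Z>::
::Z:Z:
:::ZZ:
::::::
::::::
t=8: ::::::
::::::
::::::
::ZZ::
::ZvZ:
:::ZZ:
::::::
::::::
t=9: ::::::
::::::
::::::
::ZZ::
::<ZZ:
:::ZZ:
::::::
::::::
t=10: ::::::
::::::
::::::
::ZZ::
:::ZZ:
::vZZ:
::::::
::::::
t=11: ::::::
::::::
::::::
::ZZ::
:::ZZ:
:<ZZZ:
::::::
::::::
t=12: ::::::
::::::
::::::
::ZZ::
:^:ZZ:
:ZZZZ:
::::::
::::::
t=13: ::::::
::::::
::::::
::ZZ::
:Z>ZZ:
:ZZZZ:
::::::
::::::
t=14: ::::::
::::::
::::::
::ZZ::
:ZZZZ:
:ZvZZ:
::::::
::::::
t=15: ::::::
::::::
::::::
::ZZ::
:ZZZZ:
:Z:>Z:
::::::
::::::
t=16: ::::::
::::::
::::::
::ZZ::
:ZZ^Z:
:Z::Z:
::::::
::::::
t=17: ::::::
::::::
::::::
::ZZ::
:Z<:Z:
:Z::Z:
::::::
::::::
t=18: ::::::
::::::
::::::
::ZZ::
:Z::Z:
:Zv:Z:
::::::
::::::
t=19: ::::::
::::::
::::::
::ZZ::
:Z::Z:
:<Z:Z:
::::::
::::::
t=20: ::::::
::::::
::::::
::ZZ::
:Z::Z:
::Z:Z:
:v::::
::::::
t=21: ::::::
::::::
::::::
::ZZ::
:Z::Z:
::Z:Z:
<Z::::
::::::
t=22: ::::::
::::::
::::::
::ZZ::
:Z::Z:
^:Z:Z:
ZZ::::
::::::
t=23: ::::::
::::::
::::::
::ZZ::
:Z::Z:
Z>Z:Z:
ZZ::::
::::::
t=24: ::::::
::::::
::::::
::ZZ::
:Z::Z:
ZZZ:Z:
Zv::::
::::::
t=25: ::::::
::::::
::::::
::ZZ::
:Z::Z:
ZZZ:Z:
Z:>:::
::::::
t=26: ::::::
::::::
::::::
::ZZ::
:Z::Z:
ZZZ:Z:
Z:Z:::
::v:::
t=27: ::::::
::::::
::::::
::ZZ::
:Z::Z:
ZZZ:Z:
Z:Z:::
:<Z:::
t=28: ::::::
::::::
::::::
::ZZ::
:Z::Z:
ZZZ:Z:
Z^Z:::
:ZZ:::
t=29: ::::::
::::::
::::::
::ZZ::
:Z::Z:
ZZZ:Z:
ZZ>:::
:ZZ:::
t=30: ::::::
::::::
::::::
::ZZ::
:Z::Z:
ZZ^:Z:
ZZ::::
:ZZ:::
t=31: ::::::
::::::
::::::
::ZZ::
:Z::Z:
Z<::Z:
ZZ::::
:ZZ:::

5,1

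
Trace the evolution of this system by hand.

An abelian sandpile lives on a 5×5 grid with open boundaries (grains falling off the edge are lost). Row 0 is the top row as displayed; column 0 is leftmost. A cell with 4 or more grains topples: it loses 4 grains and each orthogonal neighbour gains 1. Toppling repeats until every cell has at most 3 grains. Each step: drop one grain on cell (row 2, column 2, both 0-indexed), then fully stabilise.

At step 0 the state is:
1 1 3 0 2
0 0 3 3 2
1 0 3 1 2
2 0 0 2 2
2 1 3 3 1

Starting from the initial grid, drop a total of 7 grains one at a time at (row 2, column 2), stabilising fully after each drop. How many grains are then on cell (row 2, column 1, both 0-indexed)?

0) 1 1 3 0 2
0 0 3 3 2
1 0 3 1 2
2 0 0 2 2
2 1 3 3 1
1) 1 2 0 2 2
0 1 2 0 3
1 1 1 3 2
2 0 1 2 2
2 1 3 3 1
2) 1 2 0 2 2
0 1 2 0 3
1 1 2 3 2
2 0 1 2 2
2 1 3 3 1
3) 1 2 0 2 2
0 1 2 0 3
1 1 3 3 2
2 0 1 2 2
2 1 3 3 1
4) 1 2 0 2 2
0 1 3 1 3
1 2 1 0 3
2 0 2 3 2
2 1 3 3 1
5) 1 2 0 2 2
0 1 3 1 3
1 2 2 0 3
2 0 2 3 2
2 1 3 3 1
6) 1 2 0 2 2
0 1 3 1 3
1 2 3 0 3
2 0 2 3 2
2 1 3 3 1
7) 1 2 1 2 2
0 2 0 2 3
1 3 1 1 3
2 0 3 3 2
2 1 3 3 1

3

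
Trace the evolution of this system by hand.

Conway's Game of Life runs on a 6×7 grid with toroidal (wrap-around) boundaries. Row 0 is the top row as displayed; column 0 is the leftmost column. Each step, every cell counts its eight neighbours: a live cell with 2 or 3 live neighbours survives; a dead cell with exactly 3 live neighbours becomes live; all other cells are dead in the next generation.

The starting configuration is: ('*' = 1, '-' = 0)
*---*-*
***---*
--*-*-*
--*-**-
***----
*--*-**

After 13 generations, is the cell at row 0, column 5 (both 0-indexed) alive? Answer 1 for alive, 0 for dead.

1

t=0: *---*-*
***---*
--*-*-*
--*-**-
***----
*--*-**
t=1: --***--
--*----
--*-*-*
*-*-***
*-*----
--****-
t=2: -*---*-
-**-**-
*-*-*-*
*-*-*--
*-*----
-----*-
t=3: -**--**
--*-*--
*-*-*-*
*-*--*-
---*--*
-*----*
t=4: -***-**
--*-*--
*-*-*-*
*-*-**-
-**--**
-*----*
t=5: -*-****
----*--
*-*-*-*
--*-*--
--***--
---**--
t=6: --*----
-**----
-*--*--
--*-*--
--*--*-
-------
t=7: -**----
-***---
-*-----
-**-**-
---*---
-------
t=8: -*-*---
*--*---
*---*--
-****--
--***--
--*----
t=9: -*-*---
*****--
*---*--
-*---*-
----*--
-*--*--
t=10: -------
*---*--
*---***
----**-
----**-
--***--
t=11: ----*--
*---*--
*--*---
---*---
-------
---***-
t=12: -------
---**--
---**--
-------
---*---
---***-
t=13: -----*-
---**--
---**--
---**--
---*---
---**--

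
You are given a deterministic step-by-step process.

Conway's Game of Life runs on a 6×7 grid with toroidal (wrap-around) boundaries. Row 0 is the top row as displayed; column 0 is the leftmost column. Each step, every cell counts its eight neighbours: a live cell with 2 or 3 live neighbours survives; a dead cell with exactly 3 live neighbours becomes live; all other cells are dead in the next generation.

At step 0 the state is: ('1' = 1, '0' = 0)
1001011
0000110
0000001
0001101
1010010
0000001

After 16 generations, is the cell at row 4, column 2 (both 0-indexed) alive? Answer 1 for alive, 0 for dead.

step 0: 1001011
0000110
0000001
0001101
1010010
0000001
step 1: 1000000
1000100
0001001
1001101
1001110
0100100
step 2: 1100000
1000001
0001001
1010000
1110000
1101111
step 3: 0010100
0100001
0100001
1011001
0000110
0001110
step 4: 0010100
0110010
0100011
1111101
0010000
0000000
step 5: 0111000
1111111
0000000
0001101
1010000
0001000
step 6: 0000011
1000111
0100000
0001000
0010100
0001000
step 7: 1000000
1000100
1000111
0011000
0010100
0001110
step 8: 0001011
1100100
1100111
0110001
0010010
0001110
step 9: 1011001
0111000
0001100
0011100
0110011
0011000
step 10: 1000100
1100000
0100000
0100000
0100010
0000110
step 11: 1100111
1100000
0110000
1110000
0000110
0000111
step 12: 0100100
0000010
0000000
1011000
1101100
0001000
step 13: 0000100
0000000
0000000
1011100
1100100
1101000
step 14: 0000000
0000000
0001000
1011100
0000101
1111100
step 15: 0111000
0000000
0011100
0010110
0000001
1111110
step 16: 1000000
0100100
0010110
0010110
1000001
1000111

0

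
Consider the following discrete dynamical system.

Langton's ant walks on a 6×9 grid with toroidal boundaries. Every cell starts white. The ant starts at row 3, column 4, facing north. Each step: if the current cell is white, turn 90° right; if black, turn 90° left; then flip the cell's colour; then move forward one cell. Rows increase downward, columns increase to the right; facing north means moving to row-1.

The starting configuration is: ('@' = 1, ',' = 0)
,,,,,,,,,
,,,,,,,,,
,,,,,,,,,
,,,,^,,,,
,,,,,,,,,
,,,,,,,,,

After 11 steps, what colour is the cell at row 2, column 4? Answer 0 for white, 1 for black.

1

0) ,,,,,,,,,
,,,,,,,,,
,,,,,,,,,
,,,,^,,,,
,,,,,,,,,
,,,,,,,,,
1) ,,,,,,,,,
,,,,,,,,,
,,,,,,,,,
,,,,@>,,,
,,,,,,,,,
,,,,,,,,,
2) ,,,,,,,,,
,,,,,,,,,
,,,,,,,,,
,,,,@@,,,
,,,,,v,,,
,,,,,,,,,
3) ,,,,,,,,,
,,,,,,,,,
,,,,,,,,,
,,,,@@,,,
,,,,<@,,,
,,,,,,,,,
4) ,,,,,,,,,
,,,,,,,,,
,,,,,,,,,
,,,,^@,,,
,,,,@@,,,
,,,,,,,,,
5) ,,,,,,,,,
,,,,,,,,,
,,,,,,,,,
,,,<,@,,,
,,,,@@,,,
,,,,,,,,,
6) ,,,,,,,,,
,,,,,,,,,
,,,^,,,,,
,,,@,@,,,
,,,,@@,,,
,,,,,,,,,
7) ,,,,,,,,,
,,,,,,,,,
,,,@>,,,,
,,,@,@,,,
,,,,@@,,,
,,,,,,,,,
8) ,,,,,,,,,
,,,,,,,,,
,,,@@,,,,
,,,@v@,,,
,,,,@@,,,
,,,,,,,,,
9) ,,,,,,,,,
,,,,,,,,,
,,,@@,,,,
,,,<@@,,,
,,,,@@,,,
,,,,,,,,,
10) ,,,,,,,,,
,,,,,,,,,
,,,@@,,,,
,,,,@@,,,
,,,v@@,,,
,,,,,,,,,
11) ,,,,,,,,,
,,,,,,,,,
,,,@@,,,,
,,,,@@,,,
,,<@@@,,,
,,,,,,,,,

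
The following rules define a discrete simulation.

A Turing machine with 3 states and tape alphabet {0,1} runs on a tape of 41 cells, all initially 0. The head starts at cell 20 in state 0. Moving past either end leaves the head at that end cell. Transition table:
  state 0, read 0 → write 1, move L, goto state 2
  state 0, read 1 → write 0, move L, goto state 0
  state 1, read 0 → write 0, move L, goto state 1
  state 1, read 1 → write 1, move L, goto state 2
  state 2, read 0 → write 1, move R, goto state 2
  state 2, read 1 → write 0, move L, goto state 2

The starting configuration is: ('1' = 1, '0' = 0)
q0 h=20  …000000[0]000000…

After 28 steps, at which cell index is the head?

k=0  q0 h=20  …000000[0]000000…
k=1  q2 h=19  …000000[0]100000…
k=2  q2 h=20  …000001[1]000000…
k=3  q2 h=19  …000000[1]000000…
k=4  q2 h=18  …000000[0]000000…
k=5  q2 h=19  …000001[0]000000…
k=6  q2 h=20  …000011[0]000000…
k=7  q2 h=21  …000111[0]000000…
k=8  q2 h=22  …001111[0]000000…
k=9  q2 h=23  …011111[0]000000…
k=10  q2 h=24  …111111[0]000000…
k=11  q2 h=25  …111111[0]000000…
k=12  q2 h=26  …111111[0]000000…
k=13  q2 h=27  …111111[0]000000…
k=14  q2 h=28  …111111[0]000000…
k=15  q2 h=29  …111111[0]000000…
k=16  q2 h=30  …111111[0]000000…
k=17  q2 h=31  …111111[0]000000…
k=18  q2 h=32  …111111[0]000000…
k=19  q2 h=33  …111111[0]000000…
k=20  q2 h=34  …111111[0]000000|
k=21  q2 h=35  …111111[0]00000|
k=22  q2 h=36  …111111[0]0000|
k=23  q2 h=37  …111111[0]000|
k=24  q2 h=38  …111111[0]00|
k=25  q2 h=39  …111111[0]0|
k=26  q2 h=40  …111111[0]|
k=27  q2 h=40  …111111[1]|
k=28  q2 h=39  …111111[1]0|

39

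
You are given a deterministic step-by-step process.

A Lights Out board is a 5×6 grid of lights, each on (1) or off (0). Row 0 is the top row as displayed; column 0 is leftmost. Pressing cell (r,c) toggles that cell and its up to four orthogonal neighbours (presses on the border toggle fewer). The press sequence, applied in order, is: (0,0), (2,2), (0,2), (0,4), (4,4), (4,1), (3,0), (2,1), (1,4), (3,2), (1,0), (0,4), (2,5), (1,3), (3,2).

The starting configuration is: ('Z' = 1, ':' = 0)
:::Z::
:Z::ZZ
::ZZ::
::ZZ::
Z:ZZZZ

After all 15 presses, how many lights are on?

18

0) :::Z::
:Z::ZZ
::ZZ::
::ZZ::
Z:ZZZZ
1) ZZ:Z::
ZZ::ZZ
::ZZ::
::ZZ::
Z:ZZZZ
2) ZZ:Z::
ZZZ:ZZ
:Z::::
:::Z::
Z:ZZZZ
3) Z:Z:::
ZZ::ZZ
:Z::::
:::Z::
Z:ZZZZ
4) Z:ZZZZ
ZZ:::Z
:Z::::
:::Z::
Z:ZZZZ
5) Z:ZZZZ
ZZ:::Z
:Z::::
:::ZZ:
Z:Z:::
6) Z:ZZZZ
ZZ:::Z
:Z::::
:Z:ZZ:
:Z::::
7) Z:ZZZZ
ZZ:::Z
ZZ::::
Z::ZZ:
ZZ::::
8) Z:ZZZZ
Z::::Z
::Z:::
ZZ:ZZ:
ZZ::::
9) Z:ZZ:Z
Z::ZZ:
::Z:Z:
ZZ:ZZ:
ZZ::::
10) Z:ZZ:Z
Z::ZZ:
::::Z:
Z:Z:Z:
ZZZ:::
11) ::ZZ:Z
:Z:ZZ:
Z:::Z:
Z:Z:Z:
ZZZ:::
12) ::Z:Z:
:Z:Z::
Z:::Z:
Z:Z:Z:
ZZZ:::
13) ::Z:Z:
:Z:Z:Z
Z::::Z
Z:Z:ZZ
ZZZ:::
14) ::ZZZ:
:ZZ:ZZ
Z::Z:Z
Z:Z:ZZ
ZZZ:::
15) ::ZZZ:
:ZZ:ZZ
Z:ZZ:Z
ZZ:ZZZ
ZZ::::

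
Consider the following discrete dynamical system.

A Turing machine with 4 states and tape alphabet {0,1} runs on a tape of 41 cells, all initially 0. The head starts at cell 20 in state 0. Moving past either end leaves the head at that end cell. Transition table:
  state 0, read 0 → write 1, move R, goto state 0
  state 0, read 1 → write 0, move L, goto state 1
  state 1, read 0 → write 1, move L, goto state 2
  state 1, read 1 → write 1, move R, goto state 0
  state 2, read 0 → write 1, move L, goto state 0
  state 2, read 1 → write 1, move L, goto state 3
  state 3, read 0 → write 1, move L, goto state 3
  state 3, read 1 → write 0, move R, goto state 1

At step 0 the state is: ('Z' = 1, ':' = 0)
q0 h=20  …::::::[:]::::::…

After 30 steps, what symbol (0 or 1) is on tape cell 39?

1

0) q0 h=20  …::::::[:]::::::…
1) q0 h=21  …:::::Z[:]::::::…
2) q0 h=22  …::::ZZ[:]::::::…
3) q0 h=23  …:::ZZZ[:]::::::…
4) q0 h=24  …::ZZZZ[:]::::::…
5) q0 h=25  …:ZZZZZ[:]::::::…
6) q0 h=26  …ZZZZZZ[:]::::::…
7) q0 h=27  …ZZZZZZ[:]::::::…
8) q0 h=28  …ZZZZZZ[:]::::::…
9) q0 h=29  …ZZZZZZ[:]::::::…
10) q0 h=30  …ZZZZZZ[:]::::::…
11) q0 h=31  …ZZZZZZ[:]::::::…
12) q0 h=32  …ZZZZZZ[:]::::::…
13) q0 h=33  …ZZZZZZ[:]::::::…
14) q0 h=34  …ZZZZZZ[:]::::::|
15) q0 h=35  …ZZZZZZ[:]:::::|
16) q0 h=36  …ZZZZZZ[:]::::|
17) q0 h=37  …ZZZZZZ[:]:::|
18) q0 h=38  …ZZZZZZ[:]::|
19) q0 h=39  …ZZZZZZ[:]:|
20) q0 h=40  …ZZZZZZ[:]|
21) q0 h=40  …ZZZZZZ[Z]|
22) q1 h=39  …ZZZZZZ[Z]:|
23) q0 h=40  …ZZZZZZ[:]|
24) q0 h=40  …ZZZZZZ[Z]|
25) q1 h=39  …ZZZZZZ[Z]:|
26) q0 h=40  …ZZZZZZ[:]|
27) q0 h=40  …ZZZZZZ[Z]|
28) q1 h=39  …ZZZZZZ[Z]:|
29) q0 h=40  …ZZZZZZ[:]|
30) q0 h=40  …ZZZZZZ[Z]|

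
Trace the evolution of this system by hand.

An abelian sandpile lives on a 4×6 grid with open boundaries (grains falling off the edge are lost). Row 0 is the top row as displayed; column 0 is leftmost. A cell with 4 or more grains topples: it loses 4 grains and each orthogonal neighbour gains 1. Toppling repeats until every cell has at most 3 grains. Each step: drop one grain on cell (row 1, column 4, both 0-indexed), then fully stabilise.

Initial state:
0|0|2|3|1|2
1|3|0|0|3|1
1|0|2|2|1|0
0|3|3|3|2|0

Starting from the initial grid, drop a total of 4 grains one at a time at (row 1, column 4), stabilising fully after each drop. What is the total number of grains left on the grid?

0) 0|0|2|3|1|2
1|3|0|0|3|1
1|0|2|2|1|0
0|3|3|3|2|0
1) 0|0|2|3|2|2
1|3|0|1|0|2
1|0|2|2|2|0
0|3|3|3|2|0
2) 0|0|2|3|2|2
1|3|0|1|1|2
1|0|2|2|2|0
0|3|3|3|2|0
3) 0|0|2|3|2|2
1|3|0|1|2|2
1|0|2|2|2|0
0|3|3|3|2|0
4) 0|0|2|3|2|2
1|3|0|1|3|2
1|0|2|2|2|0
0|3|3|3|2|0

37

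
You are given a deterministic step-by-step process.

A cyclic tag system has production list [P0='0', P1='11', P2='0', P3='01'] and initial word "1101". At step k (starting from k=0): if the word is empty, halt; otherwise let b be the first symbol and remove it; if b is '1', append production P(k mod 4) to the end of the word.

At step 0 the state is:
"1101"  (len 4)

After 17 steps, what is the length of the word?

t=0: "1101"  (len 4)
t=1: "1010"  (len 4)
t=2: "01011"  (len 5)
t=3: "1011"  (len 4)
t=4: "01101"  (len 5)
t=5: "1101"  (len 4)
t=6: "10111"  (len 5)
t=7: "01110"  (len 5)
t=8: "1110"  (len 4)
t=9: "1100"  (len 4)
t=10: "10011"  (len 5)
t=11: "00110"  (len 5)
t=12: "0110"  (len 4)
t=13: "110"  (len 3)
t=14: "1011"  (len 4)
t=15: "0110"  (len 4)
t=16: "110"  (len 3)
t=17: "100"  (len 3)

3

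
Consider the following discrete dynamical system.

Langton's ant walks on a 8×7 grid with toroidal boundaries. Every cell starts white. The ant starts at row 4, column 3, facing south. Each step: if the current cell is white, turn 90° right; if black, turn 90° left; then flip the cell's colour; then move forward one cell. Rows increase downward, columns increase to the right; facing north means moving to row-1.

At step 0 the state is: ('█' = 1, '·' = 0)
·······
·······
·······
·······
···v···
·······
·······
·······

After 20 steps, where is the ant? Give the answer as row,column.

[0] ·······
·······
·······
·······
···v···
·······
·······
·······
[1] ·······
·······
·······
·······
··<█···
·······
·······
·······
[2] ·······
·······
·······
··^····
··██···
·······
·······
·······
[3] ·······
·······
·······
··█>···
··██···
·······
·······
·······
[4] ·······
·······
·······
··██···
··█v···
·······
·······
·······
[5] ·······
·······
·······
··██···
··█·>··
·······
·······
·······
[6] ·······
·······
·······
··██···
··█·█··
····v··
·······
·······
[7] ·······
·······
·······
··██···
··█·█··
···<█··
·······
·······
[8] ·······
·······
·······
··██···
··█^█··
···██··
·······
·······
[9] ·······
·······
·······
··██···
··██>··
···██··
·······
·······
[10] ·······
·······
·······
··██^··
··██···
···██··
·······
·······
[11] ·······
·······
·······
··███>·
··██···
···██··
·······
·······
[12] ·······
·······
·······
··████·
··██·v·
···██··
·······
·······
[13] ·······
·······
·······
··████·
··██<█·
···██··
·······
·······
[14] ·······
·······
·······
··██^█·
··████·
···██··
·······
·······
[15] ·······
·······
·······
··█<·█·
··████·
···██··
·······
·······
[16] ·······
·······
·······
··█··█·
··█v██·
···██··
·······
·······
[17] ·······
·······
·······
··█··█·
··█·>█·
···██··
·······
·······
[18] ·······
·······
·······
··█·^█·
··█··█·
···██··
·······
·······
[19] ·······
·······
·······
··█·█>·
··█··█·
···██··
·······
·······
[20] ·······
·······
·····^·
··█·█··
··█··█·
···██··
·······
·······

2,5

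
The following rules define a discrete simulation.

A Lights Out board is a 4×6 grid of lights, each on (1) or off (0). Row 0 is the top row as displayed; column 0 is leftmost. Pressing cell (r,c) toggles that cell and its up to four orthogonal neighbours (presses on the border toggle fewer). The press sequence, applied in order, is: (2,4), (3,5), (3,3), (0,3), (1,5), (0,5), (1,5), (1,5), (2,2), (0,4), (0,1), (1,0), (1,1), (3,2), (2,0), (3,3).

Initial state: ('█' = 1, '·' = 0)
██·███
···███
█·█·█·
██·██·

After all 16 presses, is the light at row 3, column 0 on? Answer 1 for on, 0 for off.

step 0: ██·███
···███
█·█·█·
██·██·
step 1: ██·███
···█·█
█·██·█
██·█··
step 2: ██·███
···█·█
█·██··
██·███
step 3: ██·███
···█·█
█·█···
███··█
step 4: ███··█
·····█
█·█···
███··█
step 5: ███···
····█·
█·█··█
███··█
step 6: ███·██
····██
█·█··█
███··█
step 7: ███·█·
······
█·█···
███··█
step 8: ███·██
····██
█·█··█
███··█
step 9: ███·██
··█·██
██·█·█
██···█
step 10: ████··
··█··█
██·█·█
██···█
step 11: ···█··
·██··█
██·█·█
██···█
step 12: █··█··
█·█··█
·█·█·█
██···█
step 13: ██·█··
·█···█
···█·█
██···█
step 14: ██·█··
·█···█
··██·█
█·██·█
step 15: ██·█··
██···█
████·█
··██·█
step 16: ██·█··
██···█
███··█
····██

0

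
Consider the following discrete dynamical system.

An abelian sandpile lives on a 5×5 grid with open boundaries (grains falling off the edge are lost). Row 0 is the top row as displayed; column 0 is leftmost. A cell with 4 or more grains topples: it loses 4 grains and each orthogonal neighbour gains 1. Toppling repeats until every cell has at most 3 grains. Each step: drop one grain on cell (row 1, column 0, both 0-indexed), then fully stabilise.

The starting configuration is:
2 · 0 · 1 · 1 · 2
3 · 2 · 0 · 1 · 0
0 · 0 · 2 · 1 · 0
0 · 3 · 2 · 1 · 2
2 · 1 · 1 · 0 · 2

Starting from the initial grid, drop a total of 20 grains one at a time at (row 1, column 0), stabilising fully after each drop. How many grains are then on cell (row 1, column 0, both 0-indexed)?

0

t=0: 2 · 0 · 1 · 1 · 2
3 · 2 · 0 · 1 · 0
0 · 0 · 2 · 1 · 0
0 · 3 · 2 · 1 · 2
2 · 1 · 1 · 0 · 2
t=1: 3 · 0 · 1 · 1 · 2
0 · 3 · 0 · 1 · 0
1 · 0 · 2 · 1 · 0
0 · 3 · 2 · 1 · 2
2 · 1 · 1 · 0 · 2
t=2: 3 · 0 · 1 · 1 · 2
1 · 3 · 0 · 1 · 0
1 · 0 · 2 · 1 · 0
0 · 3 · 2 · 1 · 2
2 · 1 · 1 · 0 · 2
t=3: 3 · 0 · 1 · 1 · 2
2 · 3 · 0 · 1 · 0
1 · 0 · 2 · 1 · 0
0 · 3 · 2 · 1 · 2
2 · 1 · 1 · 0 · 2
t=4: 3 · 0 · 1 · 1 · 2
3 · 3 · 0 · 1 · 0
1 · 0 · 2 · 1 · 0
0 · 3 · 2 · 1 · 2
2 · 1 · 1 · 0 · 2
t=5: 0 · 2 · 1 · 1 · 2
2 · 0 · 1 · 1 · 0
2 · 1 · 2 · 1 · 0
0 · 3 · 2 · 1 · 2
2 · 1 · 1 · 0 · 2
t=6: 0 · 2 · 1 · 1 · 2
3 · 0 · 1 · 1 · 0
2 · 1 · 2 · 1 · 0
0 · 3 · 2 · 1 · 2
2 · 1 · 1 · 0 · 2
t=7: 1 · 2 · 1 · 1 · 2
0 · 1 · 1 · 1 · 0
3 · 1 · 2 · 1 · 0
0 · 3 · 2 · 1 · 2
2 · 1 · 1 · 0 · 2
t=8: 1 · 2 · 1 · 1 · 2
1 · 1 · 1 · 1 · 0
3 · 1 · 2 · 1 · 0
0 · 3 · 2 · 1 · 2
2 · 1 · 1 · 0 · 2
t=9: 1 · 2 · 1 · 1 · 2
2 · 1 · 1 · 1 · 0
3 · 1 · 2 · 1 · 0
0 · 3 · 2 · 1 · 2
2 · 1 · 1 · 0 · 2
t=10: 1 · 2 · 1 · 1 · 2
3 · 1 · 1 · 1 · 0
3 · 1 · 2 · 1 · 0
0 · 3 · 2 · 1 · 2
2 · 1 · 1 · 0 · 2
t=11: 2 · 2 · 1 · 1 · 2
1 · 2 · 1 · 1 · 0
0 · 2 · 2 · 1 · 0
1 · 3 · 2 · 1 · 2
2 · 1 · 1 · 0 · 2
t=12: 2 · 2 · 1 · 1 · 2
2 · 2 · 1 · 1 · 0
0 · 2 · 2 · 1 · 0
1 · 3 · 2 · 1 · 2
2 · 1 · 1 · 0 · 2
t=13: 2 · 2 · 1 · 1 · 2
3 · 2 · 1 · 1 · 0
0 · 2 · 2 · 1 · 0
1 · 3 · 2 · 1 · 2
2 · 1 · 1 · 0 · 2
t=14: 3 · 2 · 1 · 1 · 2
0 · 3 · 1 · 1 · 0
1 · 2 · 2 · 1 · 0
1 · 3 · 2 · 1 · 2
2 · 1 · 1 · 0 · 2
t=15: 3 · 2 · 1 · 1 · 2
1 · 3 · 1 · 1 · 0
1 · 2 · 2 · 1 · 0
1 · 3 · 2 · 1 · 2
2 · 1 · 1 · 0 · 2
t=16: 3 · 2 · 1 · 1 · 2
2 · 3 · 1 · 1 · 0
1 · 2 · 2 · 1 · 0
1 · 3 · 2 · 1 · 2
2 · 1 · 1 · 0 · 2
t=17: 3 · 2 · 1 · 1 · 2
3 · 3 · 1 · 1 · 0
1 · 2 · 2 · 1 · 0
1 · 3 · 2 · 1 · 2
2 · 1 · 1 · 0 · 2
t=18: 1 · 0 · 2 · 1 · 2
2 · 1 · 2 · 1 · 0
2 · 3 · 2 · 1 · 0
1 · 3 · 2 · 1 · 2
2 · 1 · 1 · 0 · 2
t=19: 1 · 0 · 2 · 1 · 2
3 · 1 · 2 · 1 · 0
2 · 3 · 2 · 1 · 0
1 · 3 · 2 · 1 · 2
2 · 1 · 1 · 0 · 2
t=20: 2 · 0 · 2 · 1 · 2
0 · 2 · 2 · 1 · 0
3 · 3 · 2 · 1 · 0
1 · 3 · 2 · 1 · 2
2 · 1 · 1 · 0 · 2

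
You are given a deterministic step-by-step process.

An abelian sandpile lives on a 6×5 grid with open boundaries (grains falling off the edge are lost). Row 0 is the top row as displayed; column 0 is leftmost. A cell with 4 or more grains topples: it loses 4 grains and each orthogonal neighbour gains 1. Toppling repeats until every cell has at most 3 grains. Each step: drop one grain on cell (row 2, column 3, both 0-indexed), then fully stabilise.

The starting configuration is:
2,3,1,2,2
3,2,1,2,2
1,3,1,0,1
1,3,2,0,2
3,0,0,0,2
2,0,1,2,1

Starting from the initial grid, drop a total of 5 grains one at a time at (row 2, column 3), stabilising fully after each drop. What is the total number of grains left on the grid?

step 0: 2,3,1,2,2
3,2,1,2,2
1,3,1,0,1
1,3,2,0,2
3,0,0,0,2
2,0,1,2,1
step 1: 2,3,1,2,2
3,2,1,2,2
1,3,1,1,1
1,3,2,0,2
3,0,0,0,2
2,0,1,2,1
step 2: 2,3,1,2,2
3,2,1,2,2
1,3,1,2,1
1,3,2,0,2
3,0,0,0,2
2,0,1,2,1
step 3: 2,3,1,2,2
3,2,1,2,2
1,3,1,3,1
1,3,2,0,2
3,0,0,0,2
2,0,1,2,1
step 4: 2,3,1,2,2
3,2,1,3,2
1,3,2,0,2
1,3,2,1,2
3,0,0,0,2
2,0,1,2,1
step 5: 2,3,1,2,2
3,2,1,3,2
1,3,2,1,2
1,3,2,1,2
3,0,0,0,2
2,0,1,2,1

50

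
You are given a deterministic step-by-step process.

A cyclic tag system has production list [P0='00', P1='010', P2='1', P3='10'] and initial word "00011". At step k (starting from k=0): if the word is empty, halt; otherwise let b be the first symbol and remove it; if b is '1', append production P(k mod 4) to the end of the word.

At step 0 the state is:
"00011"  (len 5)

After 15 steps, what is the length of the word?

0

step 0: "00011"  (len 5)
step 1: "0011"  (len 4)
step 2: "011"  (len 3)
step 3: "11"  (len 2)
step 4: "110"  (len 3)
step 5: "1000"  (len 4)
step 6: "000010"  (len 6)
step 7: "00010"  (len 5)
step 8: "0010"  (len 4)
step 9: "010"  (len 3)
step 10: "10"  (len 2)
step 11: "01"  (len 2)
step 12: "1"  (len 1)
step 13: "00"  (len 2)
step 14: "0"  (len 1)
step 15: (halted — word empty)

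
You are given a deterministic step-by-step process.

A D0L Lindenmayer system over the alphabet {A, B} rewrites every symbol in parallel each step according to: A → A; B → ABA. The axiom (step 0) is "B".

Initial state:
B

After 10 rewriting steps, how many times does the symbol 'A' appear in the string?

gen 0: B
gen 1: ABA
gen 2: AABAA
gen 3: AAABAAA
gen 4: AAAABAAAA
gen 5: AAAAABAAAAA
gen 6: AAAAAABAAAAAA
gen 7: AAAAAAABAAAAAAA
gen 8: AAAAAAAABAAAAAAAA
gen 9: AAAAAAAAABAAAAAAAAA
gen 10: AAAAAAAAAABAAAAAAAAAA

20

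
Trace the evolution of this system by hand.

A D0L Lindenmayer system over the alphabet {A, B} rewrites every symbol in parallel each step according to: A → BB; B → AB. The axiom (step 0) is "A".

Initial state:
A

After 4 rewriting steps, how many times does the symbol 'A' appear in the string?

6

t=0: A
t=1: BB
t=2: ABAB
t=3: BBABBBAB
t=4: ABABBBABABABBBAB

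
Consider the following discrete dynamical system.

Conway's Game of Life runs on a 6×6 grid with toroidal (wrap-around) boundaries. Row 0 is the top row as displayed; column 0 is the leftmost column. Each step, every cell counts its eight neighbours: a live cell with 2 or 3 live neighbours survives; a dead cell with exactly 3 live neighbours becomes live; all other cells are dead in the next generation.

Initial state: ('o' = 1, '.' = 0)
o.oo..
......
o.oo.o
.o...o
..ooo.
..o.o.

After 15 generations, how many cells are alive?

step 0: o.oo..
......
o.oo.o
.o...o
..ooo.
..o.o.
step 1: .ooo..
o...oo
ooo.oo
.o...o
.oo.oo
....oo
step 2: .ooo..
......
..oo..
......
.ooo..
.....o
step 3: ..o...
.o....
......
.o....
..o...
o...o.
step 4: .o....
......
......
......
.o....
.o.o..
step 5: ..o...
......
......
......
..o...
oo....
step 6: .o....
......
......
......
.o....
.oo...
step 7: .oo...
......
......
......
.oo...
ooo...
step 8: o.o...
......
......
......
o.o...
o..o..
step 9: .o....
......
......
......
.o....
o.oo.o
step 10: ooo...
......
......
......
ooo...
o.o...
step 11: o.o...
.o....
......
.o....
o.o...
...o.o
step 12: ooo...
.o....
......
.o....
ooo...
o.oo.o
step 13: ...o.o
ooo...
......
ooo...
...o.o
...o.o
step 14: .o.o.o
ooo...
......
ooo...
.o.o.o
o.oo.o
step 15: ...o.o
ooo...
......
ooo...
...o.o
...o.o

12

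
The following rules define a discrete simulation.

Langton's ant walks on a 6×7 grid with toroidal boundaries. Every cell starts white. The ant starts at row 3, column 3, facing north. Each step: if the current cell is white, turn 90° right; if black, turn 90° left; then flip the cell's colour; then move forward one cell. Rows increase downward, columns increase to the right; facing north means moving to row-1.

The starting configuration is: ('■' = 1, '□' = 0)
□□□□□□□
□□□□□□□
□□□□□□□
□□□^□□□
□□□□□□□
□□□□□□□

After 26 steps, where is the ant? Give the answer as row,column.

0,2

0) □□□□□□□
□□□□□□□
□□□□□□□
□□□^□□□
□□□□□□□
□□□□□□□
1) □□□□□□□
□□□□□□□
□□□□□□□
□□□■>□□
□□□□□□□
□□□□□□□
2) □□□□□□□
□□□□□□□
□□□□□□□
□□□■■□□
□□□□v□□
□□□□□□□
3) □□□□□□□
□□□□□□□
□□□□□□□
□□□■■□□
□□□<■□□
□□□□□□□
4) □□□□□□□
□□□□□□□
□□□□□□□
□□□^■□□
□□□■■□□
□□□□□□□
5) □□□□□□□
□□□□□□□
□□□□□□□
□□<□■□□
□□□■■□□
□□□□□□□
6) □□□□□□□
□□□□□□□
□□^□□□□
□□■□■□□
□□□■■□□
□□□□□□□
7) □□□□□□□
□□□□□□□
□□■>□□□
□□■□■□□
□□□■■□□
□□□□□□□
8) □□□□□□□
□□□□□□□
□□■■□□□
□□■v■□□
□□□■■□□
□□□□□□□
9) □□□□□□□
□□□□□□□
□□■■□□□
□□<■■□□
□□□■■□□
□□□□□□□
10) □□□□□□□
□□□□□□□
□□■■□□□
□□□■■□□
□□v■■□□
□□□□□□□
11) □□□□□□□
□□□□□□□
□□■■□□□
□□□■■□□
□<■■■□□
□□□□□□□
12) □□□□□□□
□□□□□□□
□□■■□□□
□^□■■□□
□■■■■□□
□□□□□□□
13) □□□□□□□
□□□□□□□
□□■■□□□
□■>■■□□
□■■■■□□
□□□□□□□
14) □□□□□□□
□□□□□□□
□□■■□□□
□■■■■□□
□■v■■□□
□□□□□□□
15) □□□□□□□
□□□□□□□
□□■■□□□
□■■■■□□
□■□>■□□
□□□□□□□
16) □□□□□□□
□□□□□□□
□□■■□□□
□■■^■□□
□■□□■□□
□□□□□□□
17) □□□□□□□
□□□□□□□
□□■■□□□
□■<□■□□
□■□□■□□
□□□□□□□
18) □□□□□□□
□□□□□□□
□□■■□□□
□■□□■□□
□■v□■□□
□□□□□□□
19) □□□□□□□
□□□□□□□
□□■■□□□
□■□□■□□
□<■□■□□
□□□□□□□
20) □□□□□□□
□□□□□□□
□□■■□□□
□■□□■□□
□□■□■□□
□v□□□□□
21) □□□□□□□
□□□□□□□
□□■■□□□
□■□□■□□
□□■□■□□
<■□□□□□
22) □□□□□□□
□□□□□□□
□□■■□□□
□■□□■□□
^□■□■□□
■■□□□□□
23) □□□□□□□
□□□□□□□
□□■■□□□
□■□□■□□
■>■□■□□
■■□□□□□
24) □□□□□□□
□□□□□□□
□□■■□□□
□■□□■□□
■■■□■□□
■v□□□□□
25) □□□□□□□
□□□□□□□
□□■■□□□
□■□□■□□
■■■□■□□
■□>□□□□
26) □□v□□□□
□□□□□□□
□□■■□□□
□■□□■□□
■■■□■□□
■□■□□□□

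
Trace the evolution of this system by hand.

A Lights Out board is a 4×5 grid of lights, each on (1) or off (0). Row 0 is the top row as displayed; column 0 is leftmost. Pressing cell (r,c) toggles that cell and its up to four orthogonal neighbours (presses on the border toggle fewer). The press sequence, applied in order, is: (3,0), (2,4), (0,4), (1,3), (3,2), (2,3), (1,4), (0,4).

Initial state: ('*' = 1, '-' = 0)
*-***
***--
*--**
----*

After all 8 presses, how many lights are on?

8

0) *-***
***--
*--**
----*
1) *-***
***--
---**
**--*
2) *-***
***-*
-----
**---
3) *-*--
***--
-----
**---
4) *-**-
**-**
---*-
**---
5) *-**-
**-**
--**-
*-**-
6) *-**-
**--*
----*
*-*--
7) *-***
**-*-
-----
*-*--
8) *-*--
**-**
-----
*-*--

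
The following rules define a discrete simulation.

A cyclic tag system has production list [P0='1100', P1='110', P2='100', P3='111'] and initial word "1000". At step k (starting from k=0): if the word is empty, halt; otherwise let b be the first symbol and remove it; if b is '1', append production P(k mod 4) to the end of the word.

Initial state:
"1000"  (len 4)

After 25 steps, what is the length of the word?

24

gen 0: "1000"  (len 4)
gen 1: "0001100"  (len 7)
gen 2: "001100"  (len 6)
gen 3: "01100"  (len 5)
gen 4: "1100"  (len 4)
gen 5: "1001100"  (len 7)
gen 6: "001100110"  (len 9)
gen 7: "01100110"  (len 8)
gen 8: "1100110"  (len 7)
gen 9: "1001101100"  (len 10)
gen 10: "001101100110"  (len 12)
gen 11: "01101100110"  (len 11)
gen 12: "1101100110"  (len 10)
gen 13: "1011001101100"  (len 13)
gen 14: "011001101100110"  (len 15)
gen 15: "11001101100110"  (len 14)
gen 16: "1001101100110111"  (len 16)
gen 17: "0011011001101111100"  (len 19)
gen 18: "011011001101111100"  (len 18)
gen 19: "11011001101111100"  (len 17)
gen 20: "1011001101111100111"  (len 19)
gen 21: "0110011011111001111100"  (len 22)
gen 22: "110011011111001111100"  (len 21)
gen 23: "10011011111001111100100"  (len 23)
gen 24: "0011011111001111100100111"  (len 25)
gen 25: "011011111001111100100111"  (len 24)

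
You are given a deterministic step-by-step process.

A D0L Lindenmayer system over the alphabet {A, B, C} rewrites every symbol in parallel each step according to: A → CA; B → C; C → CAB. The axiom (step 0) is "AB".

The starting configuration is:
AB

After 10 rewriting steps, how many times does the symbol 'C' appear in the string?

gen 0: AB
gen 1: CAC
gen 2: CABCACAB
gen 3: CABCACCABCACABCAC
gen 4: CABCACCABCACABCABCACCABCACABCACCABCACAB
gen 5: CABCACCABCACABCABCACCABCACABCACCABCACCABCACABCABCACCABCACABCACCABCACABCABCACCABCACABCAC
gen 6: CABCACCABCACABCABCACCABCACABCACCABCACCABCACABCABCACCABCACA…ABCABCACCABCACABCACCABCACCABCACABCABCACCABCACABCACCABCACAB  (len 196)
gen 7: CABCACCABCACABCABCACCABCACABCACCABCACCABCACABCABCACCABCACA…ACCABCACCABCACABCABCACCABCACABCACCABCACABCABCACCABCACABCAC  (len 440)
gen 8: CABCACCABCACABCABCACCABCACABCACCABCACCABCACABCABCACCABCACA…ABCABCACCABCACABCACCABCACCABCACABCABCACCABCACABCACCABCACAB  (len 989)
gen 9: CABCACCABCACABCABCACCABCACABCACCABCACCABCACABCABCACCABCACA…ACCABCACCABCACABCABCACCABCACABCACCABCACABCABCACCABCACABCAC  (len 2222)
gen 10: CABCACCABCACABCABCACCABCACABCACCABCACCABCACABCABCACCABCACA…ABCABCACCABCACABCACCABCACCABCACABCABCACCABCACABCACCABCACAB  (len 4993)

2222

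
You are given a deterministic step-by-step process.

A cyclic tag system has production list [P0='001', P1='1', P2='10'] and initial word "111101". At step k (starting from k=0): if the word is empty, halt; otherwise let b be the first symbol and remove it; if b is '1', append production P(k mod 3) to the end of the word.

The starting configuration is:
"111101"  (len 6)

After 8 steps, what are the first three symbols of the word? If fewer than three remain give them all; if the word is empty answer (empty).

111

gen 0: "111101"  (len 6)
gen 1: "11101001"  (len 8)
gen 2: "11010011"  (len 8)
gen 3: "101001110"  (len 9)
gen 4: "01001110001"  (len 11)
gen 5: "1001110001"  (len 10)
gen 6: "00111000110"  (len 11)
gen 7: "0111000110"  (len 10)
gen 8: "111000110"  (len 9)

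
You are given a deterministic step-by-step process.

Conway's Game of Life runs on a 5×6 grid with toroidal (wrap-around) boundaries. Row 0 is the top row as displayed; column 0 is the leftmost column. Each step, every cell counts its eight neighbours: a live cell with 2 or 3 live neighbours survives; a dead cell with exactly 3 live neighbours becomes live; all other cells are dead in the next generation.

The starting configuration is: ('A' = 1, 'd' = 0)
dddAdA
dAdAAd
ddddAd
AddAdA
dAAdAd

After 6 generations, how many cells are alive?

3

gen 0: dddAdA
dAdAAd
ddddAd
AddAdA
dAAdAd
gen 1: AAdddA
ddAAdA
AdAddd
AAAAdA
dAAddd
gen 2: dddAAA
ddAAAA
dddddd
dddAdA
dddAAd
gen 3: dddddd
ddAddA
ddAddA
dddAdd
ddAddd
gen 4: dddddd
dddddd
ddAAAd
ddAAdd
dddddd
gen 5: dddddd
dddAdd
ddAdAd
ddAdAd
dddddd
gen 6: dddddd
dddAdd
ddAdAd
dddddd
dddddd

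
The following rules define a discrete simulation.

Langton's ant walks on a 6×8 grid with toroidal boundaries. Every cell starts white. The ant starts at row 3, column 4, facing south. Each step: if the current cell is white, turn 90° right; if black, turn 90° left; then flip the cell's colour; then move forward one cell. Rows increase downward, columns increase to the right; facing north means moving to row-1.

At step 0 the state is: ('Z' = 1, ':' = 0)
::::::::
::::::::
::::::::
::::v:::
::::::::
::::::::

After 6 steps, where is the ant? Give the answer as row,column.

gen 0: ::::::::
::::::::
::::::::
::::v:::
::::::::
::::::::
gen 1: ::::::::
::::::::
::::::::
:::<Z:::
::::::::
::::::::
gen 2: ::::::::
::::::::
:::^::::
:::ZZ:::
::::::::
::::::::
gen 3: ::::::::
::::::::
:::Z>:::
:::ZZ:::
::::::::
::::::::
gen 4: ::::::::
::::::::
:::ZZ:::
:::Zv:::
::::::::
::::::::
gen 5: ::::::::
::::::::
:::ZZ:::
:::Z:>::
::::::::
::::::::
gen 6: ::::::::
::::::::
:::ZZ:::
:::Z:Z::
:::::v::
::::::::

4,5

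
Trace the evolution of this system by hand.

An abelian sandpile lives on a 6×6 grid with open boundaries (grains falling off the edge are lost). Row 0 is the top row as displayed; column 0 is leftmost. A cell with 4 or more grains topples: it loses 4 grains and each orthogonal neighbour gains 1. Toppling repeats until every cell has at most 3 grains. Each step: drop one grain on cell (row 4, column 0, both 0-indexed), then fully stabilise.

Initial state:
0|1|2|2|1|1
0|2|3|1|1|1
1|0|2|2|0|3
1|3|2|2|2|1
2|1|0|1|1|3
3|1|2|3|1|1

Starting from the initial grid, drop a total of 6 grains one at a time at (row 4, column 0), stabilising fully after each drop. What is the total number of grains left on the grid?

k=0  0|1|2|2|1|1
0|2|3|1|1|1
1|0|2|2|0|3
1|3|2|2|2|1
2|1|0|1|1|3
3|1|2|3|1|1
k=1  0|1|2|2|1|1
0|2|3|1|1|1
1|0|2|2|0|3
1|3|2|2|2|1
3|1|0|1|1|3
3|1|2|3|1|1
k=2  0|1|2|2|1|1
0|2|3|1|1|1
1|0|2|2|0|3
2|3|2|2|2|1
1|2|0|1|1|3
0|2|2|3|1|1
k=3  0|1|2|2|1|1
0|2|3|1|1|1
1|0|2|2|0|3
2|3|2|2|2|1
2|2|0|1|1|3
0|2|2|3|1|1
k=4  0|1|2|2|1|1
0|2|3|1|1|1
1|0|2|2|0|3
2|3|2|2|2|1
3|2|0|1|1|3
0|2|2|3|1|1
k=5  0|1|2|2|1|1
0|2|3|1|1|1
1|0|2|2|0|3
3|3|2|2|2|1
0|3|0|1|1|3
1|2|2|3|1|1
k=6  0|1|2|2|1|1
0|2|3|1|1|1
1|0|2|2|0|3
3|3|2|2|2|1
1|3|0|1|1|3
1|2|2|3|1|1

55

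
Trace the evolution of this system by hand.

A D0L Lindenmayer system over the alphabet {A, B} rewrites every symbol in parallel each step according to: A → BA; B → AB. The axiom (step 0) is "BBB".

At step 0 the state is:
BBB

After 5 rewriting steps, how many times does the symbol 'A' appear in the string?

48

step 0: BBB
step 1: ABABAB
step 2: BAABBAABBAAB
step 3: ABBABAABABBABAABABBABAAB
step 4: BAABABBAABBABAABBAABABBAABBABAABBAABABBAABBABAAB
step 5: ABBABAABBAABABBABAABABBAABBABAABABBABAABBAABABBABAABABBAABBABAABABBABAABBAABABBABAABABBAABBABAAB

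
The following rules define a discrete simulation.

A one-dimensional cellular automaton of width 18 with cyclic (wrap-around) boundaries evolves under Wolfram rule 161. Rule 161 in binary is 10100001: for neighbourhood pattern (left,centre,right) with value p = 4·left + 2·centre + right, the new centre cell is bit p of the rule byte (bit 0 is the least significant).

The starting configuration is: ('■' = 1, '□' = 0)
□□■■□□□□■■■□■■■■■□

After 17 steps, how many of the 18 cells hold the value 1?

4

k=0  □□■■□□□□■■■□■■■■■□
k=1  ■□□□□■■□□■□■□■■■□□
k=2  □□■■□□□□□□■□■□■□□□
k=3  ■□□□□■■■■□□■□■□□■■
k=4  □□■■□□■■□□□□■□□□□■
k=5  □□□□□□□□□■■□□□■■□□
k=6  ■■■■■■■■□□□□■□□□□■
k=7  ■■■■■■■□□■■□□□■■□□
k=8  □■■■■■□□□□□□■□□□□□
k=9  □□■■■□□■■■■□□□■■■■
k=10  □□□■□□□□■■□□■□□■■□
k=11  ■■□□□■■□□□□□□□□□□□
k=12  □□□■□□□□■■■■■■■■■□
k=13  ■■□□□■■□□■■■■■■■□□
k=14  □□□■□□□□□□■■■■■□□□
k=15  ■■□□□■■■■□□■■■□□■■
k=16  ■□□■□□■■□□□□■□□□□■
k=17  □□□□□□□□□■■□□□■■□□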